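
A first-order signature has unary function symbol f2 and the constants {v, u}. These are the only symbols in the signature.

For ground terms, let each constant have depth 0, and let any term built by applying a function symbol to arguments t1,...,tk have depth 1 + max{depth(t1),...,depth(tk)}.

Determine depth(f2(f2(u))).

depth(f2(u)) = 1 + depth(u) = 1 + 0 = 1
depth(f2(f2(u))) = 1 + depth(f2(u)) = 1 + 1 = 2

2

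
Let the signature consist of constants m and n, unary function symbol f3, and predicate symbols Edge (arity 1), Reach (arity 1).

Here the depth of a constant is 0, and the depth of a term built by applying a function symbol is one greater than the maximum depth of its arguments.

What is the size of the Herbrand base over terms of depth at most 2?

First count ground terms of depth ≤ 2.
If N_k denotes the number of depth-≤k ground terms, the 2 constants give N_0 = 2, and each function symbol of arity r contributes N_{k-1}^r new terms at level k: N_k = 2 + N_{k-1}.
N_0 = 2
N_1 = 2 + 2 = 4
N_2 = 2 + 4 = 6
Explicitly: m, n, f3(m), f3(n), f3(f3(m)), f3(f3(n)).
So |H| = 6.
For each predicate symbol, the number of ground atoms is |H| raised to its arity; summing:
  Edge: 6;  Reach: 6
Total ground atoms: 6 + 6 = 12.

12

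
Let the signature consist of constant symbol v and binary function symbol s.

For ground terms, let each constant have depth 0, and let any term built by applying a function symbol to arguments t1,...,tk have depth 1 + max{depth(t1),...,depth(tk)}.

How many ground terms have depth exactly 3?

21

If N_k denotes the number of depth-≤k ground terms, the 1 constant gives N_0 = 1, and each function symbol of arity r contributes N_{k-1}^r new terms at level k: N_k = 1 + N_{k-1}^2.
N_0 = 1
N_1 = 1 + 1^2 = 2
N_2 = 1 + 2^2 = 5
N_3 = 1 + 5^2 = 26
Terms of depth exactly 3: N_3 − N_2 = 26 − 5 = 21.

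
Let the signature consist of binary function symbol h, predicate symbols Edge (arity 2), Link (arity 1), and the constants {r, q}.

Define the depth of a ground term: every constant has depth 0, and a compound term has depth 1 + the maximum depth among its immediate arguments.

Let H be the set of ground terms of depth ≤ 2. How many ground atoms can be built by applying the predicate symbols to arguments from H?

First count ground terms of depth ≤ 2.
If N_k denotes the number of depth-≤k ground terms, the 2 constants give N_0 = 2, and each function symbol of arity r contributes N_{k-1}^r new terms at level k: N_k = 2 + N_{k-1}^2.
N_0 = 2
N_1 = 2 + 2^2 = 6
N_2 = 2 + 6^2 = 38
So |H| = 38.
For each predicate symbol, the number of ground atoms is |H| raised to its arity; summing:
  Edge: 38^2 = 1444;  Link: 38
Total ground atoms: 1444 + 38 = 1482.

1482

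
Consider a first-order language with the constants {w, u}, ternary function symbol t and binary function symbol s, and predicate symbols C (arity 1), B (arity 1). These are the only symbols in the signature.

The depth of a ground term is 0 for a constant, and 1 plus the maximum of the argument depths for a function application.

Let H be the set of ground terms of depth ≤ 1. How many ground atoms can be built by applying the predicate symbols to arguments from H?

First count ground terms of depth ≤ 1.
If N_k denotes the number of depth-≤k ground terms, the 2 constants give N_0 = 2, and each function symbol of arity r contributes N_{k-1}^r new terms at level k: N_k = 2 + N_{k-1}^3 + N_{k-1}^2.
N_0 = 2
N_1 = 2 + 2^3 + 2^2 = 14
So |H| = 14.
Each predicate of arity r yields |H|^r ground atoms (one per choice of an r-tuple from H):
  C: 14;  B: 14
Total ground atoms: 14 + 14 = 28.

28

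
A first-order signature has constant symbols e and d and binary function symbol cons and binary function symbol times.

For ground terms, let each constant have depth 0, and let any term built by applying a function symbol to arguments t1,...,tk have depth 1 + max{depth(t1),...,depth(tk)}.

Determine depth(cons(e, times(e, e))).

2

depth(times(e, e)) = 1 + max(0, 0) = 1
depth(cons(e, times(e, e))) = 1 + max(0, 1) = 2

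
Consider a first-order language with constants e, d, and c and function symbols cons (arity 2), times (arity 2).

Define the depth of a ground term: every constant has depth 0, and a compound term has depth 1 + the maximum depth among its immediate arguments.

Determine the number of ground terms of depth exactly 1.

Write N_k for the number of ground terms of depth ≤ k. A term of depth ≤ k is either a constant or a function symbol applied to arguments of depth ≤ k−1, so N_k = 3 + N_{k-1}^2 + N_{k-1}^2.
N_0 = 3
N_1 = 3 + 3^2 + 3^2 = 21
Terms of depth exactly 1: N_1 − N_0 = 21 − 3 = 18.

18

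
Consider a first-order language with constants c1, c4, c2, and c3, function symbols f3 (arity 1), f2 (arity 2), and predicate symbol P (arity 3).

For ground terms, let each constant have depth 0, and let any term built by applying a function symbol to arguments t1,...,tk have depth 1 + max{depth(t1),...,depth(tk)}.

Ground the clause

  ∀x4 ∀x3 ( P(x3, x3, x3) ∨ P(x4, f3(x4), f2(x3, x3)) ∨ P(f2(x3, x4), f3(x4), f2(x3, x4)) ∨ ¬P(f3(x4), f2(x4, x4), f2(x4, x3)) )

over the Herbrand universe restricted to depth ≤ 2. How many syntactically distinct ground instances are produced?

364816

Ground terms of depth ≤ 2:
  Write N_k for the number of ground terms of depth ≤ k. A term of depth ≤ k is either a constant or a function symbol applied to arguments of depth ≤ k−1, so N_k = 4 + N_{k-1} + N_{k-1}^2.
  N_0 = 4
  N_1 = 4 + 4 + 4^2 = 24
  N_2 = 4 + 24 + 24^2 = 604
So there are 604 ground terms available for substitution.
The body mentions every one of the 2 quantified variables; since ground terms form a free algebra, no two substitutions collapse to the same formula.
Number of ground instances = 604^2 = 364816.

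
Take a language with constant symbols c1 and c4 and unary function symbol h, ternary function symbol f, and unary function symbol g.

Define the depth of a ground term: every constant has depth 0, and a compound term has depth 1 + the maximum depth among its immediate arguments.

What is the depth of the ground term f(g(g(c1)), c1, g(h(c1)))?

3

depth(g(c1)) = 1 + depth(c1) = 1 + 0 = 1
depth(g(g(c1))) = 1 + depth(g(c1)) = 1 + 1 = 2
depth(h(c1)) = 1 + depth(c1) = 1 + 0 = 1
depth(g(h(c1))) = 1 + depth(h(c1)) = 1 + 1 = 2
depth(f(g(g(c1)), c1, g(h(c1)))) = 1 + max(2, 0, 2) = 3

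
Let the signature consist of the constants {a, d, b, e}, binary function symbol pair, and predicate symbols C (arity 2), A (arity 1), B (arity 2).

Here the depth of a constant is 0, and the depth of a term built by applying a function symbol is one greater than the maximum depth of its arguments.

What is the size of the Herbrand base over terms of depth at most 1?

820

First count ground terms of depth ≤ 1.
Let N_k = |{terms of depth ≤ k}|. Then N_0 = 4 and N_k = 4 + N_{k-1}^2 for k ≥ 1 (one summand per function symbol, arity giving the exponent).
N_0 = 4
N_1 = 4 + 4^2 = 20
So |H| = 20.
For each predicate symbol, the number of ground atoms is |H| raised to its arity; summing:
  C: 20^2 = 400;  A: 20;  B: 20^2 = 400
Total ground atoms: 400 + 20 + 400 = 820.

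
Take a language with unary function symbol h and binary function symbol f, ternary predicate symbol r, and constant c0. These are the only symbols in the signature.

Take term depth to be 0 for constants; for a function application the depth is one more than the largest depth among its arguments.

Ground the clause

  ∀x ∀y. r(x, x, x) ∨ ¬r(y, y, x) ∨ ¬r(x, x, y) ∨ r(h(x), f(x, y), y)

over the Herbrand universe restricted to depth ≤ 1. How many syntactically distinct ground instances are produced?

Ground terms of depth ≤ 1:
  Write N_k for the number of ground terms of depth ≤ k. A term of depth ≤ k is either a constant or a function symbol applied to arguments of depth ≤ k−1, so N_k = 1 + N_{k-1} + N_{k-1}^2.
  N_0 = 1
  N_1 = 1 + 1 + 1^2 = 3
So there are 3 ground terms available for substitution.
The body mentions every one of the 2 quantified variables; since ground terms form a free algebra, no two substitutions collapse to the same formula.
Number of ground instances = 3^2 = 9.

9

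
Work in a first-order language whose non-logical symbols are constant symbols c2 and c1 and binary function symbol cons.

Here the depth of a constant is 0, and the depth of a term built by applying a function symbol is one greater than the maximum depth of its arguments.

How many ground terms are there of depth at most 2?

38

Count level by level. With function symbols cons/2, the terms of depth ≤ k are the 2 constants together with each function applied to depth-≤(k−1) tuples, so N_k = 2 + N_{k-1}^2.
N_0 = 2
N_1 = 2 + 2^2 = 6
N_2 = 2 + 6^2 = 38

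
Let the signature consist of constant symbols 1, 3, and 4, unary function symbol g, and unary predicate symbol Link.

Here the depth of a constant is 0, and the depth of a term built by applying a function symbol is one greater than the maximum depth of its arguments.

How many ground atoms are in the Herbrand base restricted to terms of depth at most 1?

6

First count ground terms of depth ≤ 1.
Write N_k for the number of ground terms of depth ≤ k. A term of depth ≤ k is either a constant or a function symbol applied to arguments of depth ≤ k−1, so N_k = 3 + N_{k-1}.
N_0 = 3
N_1 = 3 + 3 = 6
Explicitly: 1, 3, 4, g(1), g(3), g(4).
So |H| = 6.
Each predicate of arity r yields |H|^r ground atoms (one per choice of an r-tuple from H):
  Link: 6
Total ground atoms: 6.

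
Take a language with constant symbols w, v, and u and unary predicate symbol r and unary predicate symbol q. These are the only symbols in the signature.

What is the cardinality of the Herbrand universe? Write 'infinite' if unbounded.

There are no function symbols, so every ground term is one of the 3 constants.
The Herbrand universe is {w, v, u}, which is finite with 3 elements.

3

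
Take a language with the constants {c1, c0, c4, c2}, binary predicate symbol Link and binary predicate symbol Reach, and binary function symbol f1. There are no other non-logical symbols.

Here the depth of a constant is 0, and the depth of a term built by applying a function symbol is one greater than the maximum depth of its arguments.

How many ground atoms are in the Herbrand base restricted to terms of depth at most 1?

First count ground terms of depth ≤ 1.
If N_k denotes the number of depth-≤k ground terms, the 4 constants give N_0 = 4, and each function symbol of arity r contributes N_{k-1}^r new terms at level k: N_k = 4 + N_{k-1}^2.
N_0 = 4
N_1 = 4 + 4^2 = 20
So |H| = 20.
Each predicate of arity r yields |H|^r ground atoms (one per choice of an r-tuple from H):
  Link: 20^2 = 400;  Reach: 20^2 = 400
Total ground atoms: 400 + 400 = 800.

800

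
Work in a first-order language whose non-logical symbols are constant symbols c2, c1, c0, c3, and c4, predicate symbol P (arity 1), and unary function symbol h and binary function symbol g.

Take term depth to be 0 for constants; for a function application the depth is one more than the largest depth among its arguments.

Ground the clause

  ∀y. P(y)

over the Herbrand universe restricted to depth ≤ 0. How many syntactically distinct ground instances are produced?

5

Ground terms of depth ≤ 0:
  Let N_k count ground terms of depth at most k. Each non-constant term of depth ≤ k is some function symbol applied to depth-≤(k−1) arguments, giving N_k = 5 + N_{k-1} + N_{k-1}^2.
  N_0 = 5
So there are 5 ground terms available for substitution.
The variable y ranges independently over the available ground terms, and distinct assignments produce distinct instances.
Number of ground instances = 5.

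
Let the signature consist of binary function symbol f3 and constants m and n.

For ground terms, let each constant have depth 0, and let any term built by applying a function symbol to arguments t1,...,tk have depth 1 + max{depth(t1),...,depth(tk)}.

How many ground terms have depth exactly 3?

1408

Count level by level. With function symbols f3/2, the terms of depth ≤ k are the 2 constants together with each function applied to depth-≤(k−1) tuples, so N_k = 2 + N_{k-1}^2.
N_0 = 2
N_1 = 2 + 2^2 = 6
N_2 = 2 + 6^2 = 38
N_3 = 2 + 38^2 = 1446
Terms of depth exactly 3: N_3 − N_2 = 1446 − 38 = 1408.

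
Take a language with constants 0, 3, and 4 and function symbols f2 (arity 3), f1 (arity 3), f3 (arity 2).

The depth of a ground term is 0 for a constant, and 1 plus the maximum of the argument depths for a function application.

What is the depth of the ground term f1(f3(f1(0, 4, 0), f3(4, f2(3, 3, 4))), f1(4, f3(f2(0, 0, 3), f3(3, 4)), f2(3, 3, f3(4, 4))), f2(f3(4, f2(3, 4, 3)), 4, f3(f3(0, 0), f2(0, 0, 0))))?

4

depth(f1(0, 4, 0)) = 1 + max(0, 0, 0) = 1
depth(f2(3, 3, 4)) = 1 + max(0, 0, 0) = 1
depth(f3(4, f2(3, 3, 4))) = 1 + max(0, 1) = 2
depth(f3(f1(0, 4, 0), f3(4, f2(3, 3, 4)))) = 1 + max(1, 2) = 3
depth(f2(0, 0, 3)) = 1 + max(0, 0, 0) = 1
depth(f3(3, 4)) = 1 + max(0, 0) = 1
depth(f3(f2(0, 0, 3), f3(3, 4))) = 1 + max(1, 1) = 2
depth(f3(4, 4)) = 1 + max(0, 0) = 1
depth(f2(3, 3, f3(4, 4))) = 1 + max(0, 0, 1) = 2
depth(f1(4, f3(f2(0, 0, 3), f3(3, 4)), f2(3, 3, f3(4, 4)))) = 1 + max(0, 2, 2) = 3
depth(f2(3, 4, 3)) = 1 + max(0, 0, 0) = 1
depth(f3(4, f2(3, 4, 3))) = 1 + max(0, 1) = 2
depth(f3(0, 0)) = 1 + max(0, 0) = 1
depth(f2(0, 0, 0)) = 1 + max(0, 0, 0) = 1
depth(f3(f3(0, 0), f2(0, 0, 0))) = 1 + max(1, 1) = 2
depth(f2(f3(4, f2(3, 4, 3)), 4, f3(f3(0, 0), f2(0, 0, 0)))) = 1 + max(2, 0, 2) = 3
depth(f1(f3(f1(0, 4, 0), f3(4, f2(3, 3, 4))), f1(4, f3(f2(0, 0, 3), f3(3, 4)), f2(3, 3, f3(4, 4))), f2(f3(4, f2(3, 4, 3)), 4, f3(f3(0, 0), f2(0, 0, 0))))) = 1 + max(3, 3, 3) = 4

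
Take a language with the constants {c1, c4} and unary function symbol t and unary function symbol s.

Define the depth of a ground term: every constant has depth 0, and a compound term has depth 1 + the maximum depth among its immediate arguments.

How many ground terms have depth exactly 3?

Count level by level. With function symbols t/1, s/1, the terms of depth ≤ k are the 2 constants together with each function applied to depth-≤(k−1) tuples, so N_k = 2 + N_{k-1} + N_{k-1}.
N_0 = 2
N_1 = 2 + 2 + 2 = 6
N_2 = 2 + 6 + 6 = 14
N_3 = 2 + 14 + 14 = 30
Terms of depth exactly 3: N_3 − N_2 = 30 − 14 = 16.

16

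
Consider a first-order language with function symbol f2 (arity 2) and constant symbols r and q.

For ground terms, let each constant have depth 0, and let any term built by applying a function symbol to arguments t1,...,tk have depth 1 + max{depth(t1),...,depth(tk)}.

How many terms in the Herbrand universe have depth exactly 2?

If N_k denotes the number of depth-≤k ground terms, the 2 constants give N_0 = 2, and each function symbol of arity r contributes N_{k-1}^r new terms at level k: N_k = 2 + N_{k-1}^2.
N_0 = 2
N_1 = 2 + 2^2 = 6
N_2 = 2 + 6^2 = 38
Terms of depth exactly 2: N_2 − N_1 = 38 − 6 = 32.

32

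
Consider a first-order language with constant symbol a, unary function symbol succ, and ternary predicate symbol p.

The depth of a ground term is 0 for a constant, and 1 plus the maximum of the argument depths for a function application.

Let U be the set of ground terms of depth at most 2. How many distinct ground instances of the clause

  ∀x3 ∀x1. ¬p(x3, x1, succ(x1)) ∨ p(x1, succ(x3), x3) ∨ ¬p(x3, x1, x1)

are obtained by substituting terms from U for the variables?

9

Ground terms of depth ≤ 2:
  Let N_k count ground terms of depth at most k. Each non-constant term of depth ≤ k is some function symbol applied to depth-≤(k−1) arguments, giving N_k = 1 + N_{k-1}.
  N_0 = 1
  N_1 = 1 + 1 = 2
  N_2 = 1 + 2 = 3
  Explicitly: a, succ(a), succ(succ(a)).
So there are 3 ground terms available for substitution.
Each of x3, x1 ranges independently over the available ground terms, and distinct assignments produce distinct instances.
Number of ground instances = 3^2 = 9.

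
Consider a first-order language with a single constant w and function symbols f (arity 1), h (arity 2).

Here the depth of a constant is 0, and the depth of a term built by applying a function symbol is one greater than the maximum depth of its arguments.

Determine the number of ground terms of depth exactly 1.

2

Let N_k count ground terms of depth at most k. Each non-constant term of depth ≤ k is some function symbol applied to depth-≤(k−1) arguments, giving N_k = 1 + N_{k-1} + N_{k-1}^2.
N_0 = 1
N_1 = 1 + 1 + 1^2 = 3
Terms of depth exactly 1: N_1 − N_0 = 3 − 1 = 2.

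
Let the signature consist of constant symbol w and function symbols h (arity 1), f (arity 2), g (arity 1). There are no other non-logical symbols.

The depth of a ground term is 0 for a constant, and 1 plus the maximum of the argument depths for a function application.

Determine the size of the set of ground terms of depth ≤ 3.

676

Let N_k count ground terms of depth at most k. Each non-constant term of depth ≤ k is some function symbol applied to depth-≤(k−1) arguments, giving N_k = 1 + N_{k-1} + N_{k-1}^2 + N_{k-1}.
N_0 = 1
N_1 = 1 + 1 + 1^2 + 1 = 4
N_2 = 1 + 4 + 4^2 + 4 = 25
N_3 = 1 + 25 + 25^2 + 25 = 676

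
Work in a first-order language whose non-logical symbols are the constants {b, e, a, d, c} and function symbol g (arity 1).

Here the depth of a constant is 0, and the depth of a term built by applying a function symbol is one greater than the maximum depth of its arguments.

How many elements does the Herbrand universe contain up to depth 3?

20

Count level by level. With function symbols g/1, the terms of depth ≤ k are the 5 constants together with each function applied to depth-≤(k−1) tuples, so N_k = 5 + N_{k-1}.
N_0 = 5
N_1 = 5 + 5 = 10
N_2 = 5 + 10 = 15
N_3 = 5 + 15 = 20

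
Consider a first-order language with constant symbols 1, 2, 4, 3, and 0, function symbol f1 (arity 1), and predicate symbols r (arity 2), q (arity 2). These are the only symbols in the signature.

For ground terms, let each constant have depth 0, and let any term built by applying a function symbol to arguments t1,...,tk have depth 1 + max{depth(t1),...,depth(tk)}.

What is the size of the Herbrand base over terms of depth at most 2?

450

First count ground terms of depth ≤ 2.
If N_k denotes the number of depth-≤k ground terms, the 5 constants give N_0 = 5, and each function symbol of arity r contributes N_{k-1}^r new terms at level k: N_k = 5 + N_{k-1}.
N_0 = 5
N_1 = 5 + 5 = 10
N_2 = 5 + 10 = 15
So |H| = 15.
Ground atoms are formed by filling each argument slot of a predicate with a term from H, so an r-ary predicate gives |H|^r atoms:
  r: 15^2 = 225;  q: 15^2 = 225
Total ground atoms: 225 + 225 = 450.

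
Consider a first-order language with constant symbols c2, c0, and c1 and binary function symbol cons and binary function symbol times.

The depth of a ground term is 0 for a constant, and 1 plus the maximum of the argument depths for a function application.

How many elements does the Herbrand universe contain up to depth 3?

If N_k denotes the number of depth-≤k ground terms, the 3 constants give N_0 = 3, and each function symbol of arity r contributes N_{k-1}^r new terms at level k: N_k = 3 + N_{k-1}^2 + N_{k-1}^2.
N_0 = 3
N_1 = 3 + 3^2 + 3^2 = 21
N_2 = 3 + 21^2 + 21^2 = 885
N_3 = 3 + 885^2 + 885^2 = 1566453

1566453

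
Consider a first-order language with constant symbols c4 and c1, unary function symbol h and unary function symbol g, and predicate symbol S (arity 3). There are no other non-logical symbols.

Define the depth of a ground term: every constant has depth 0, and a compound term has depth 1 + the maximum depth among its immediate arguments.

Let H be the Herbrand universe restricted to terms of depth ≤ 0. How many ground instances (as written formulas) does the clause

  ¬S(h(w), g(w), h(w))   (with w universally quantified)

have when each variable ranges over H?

Ground terms of depth ≤ 0:
  Write N_k for the number of ground terms of depth ≤ k. A term of depth ≤ k is either a constant or a function symbol applied to arguments of depth ≤ k−1, so N_k = 2 + N_{k-1} + N_{k-1}.
  N_0 = 2
So there are 2 ground terms available for substitution.
The variable w ranges independently over the available ground terms, and distinct assignments produce distinct instances.
Number of ground instances = 2.

2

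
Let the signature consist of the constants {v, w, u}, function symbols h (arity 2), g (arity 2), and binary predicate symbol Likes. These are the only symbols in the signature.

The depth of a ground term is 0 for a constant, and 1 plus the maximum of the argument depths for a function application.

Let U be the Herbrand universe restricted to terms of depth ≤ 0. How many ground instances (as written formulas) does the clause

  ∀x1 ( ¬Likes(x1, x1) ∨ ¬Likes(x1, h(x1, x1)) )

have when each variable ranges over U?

3

Ground terms of depth ≤ 0:
  Let N_k = |{terms of depth ≤ k}|. Then N_0 = 3 and N_k = 3 + N_{k-1}^2 + N_{k-1}^2 for k ≥ 1 (one summand per function symbol, arity giving the exponent).
  N_0 = 3
  Explicitly: v, w, u.
So there are 3 ground terms available for substitution.
The clause has 1 distinct variable (x1), which appears in the body. In the free term algebra distinct substitutions yield syntactically distinct ground instances.
Number of ground instances = 3.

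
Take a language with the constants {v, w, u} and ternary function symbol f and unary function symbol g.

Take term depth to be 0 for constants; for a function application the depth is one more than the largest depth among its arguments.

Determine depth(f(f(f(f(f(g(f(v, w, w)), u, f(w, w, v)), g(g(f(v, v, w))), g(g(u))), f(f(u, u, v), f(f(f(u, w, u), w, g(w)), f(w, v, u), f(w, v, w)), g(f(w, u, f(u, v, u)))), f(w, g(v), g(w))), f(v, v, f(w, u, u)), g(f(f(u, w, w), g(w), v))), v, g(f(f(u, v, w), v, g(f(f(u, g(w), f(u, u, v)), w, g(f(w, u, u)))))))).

7

depth(f(v, w, w)) = 1 + max(0, 0, 0) = 1
depth(g(f(v, w, w))) = 1 + depth(f(v, w, w)) = 1 + 1 = 2
depth(f(w, w, v)) = 1 + max(0, 0, 0) = 1
depth(f(g(f(v, w, w)), u, f(w, w, v))) = 1 + max(2, 0, 1) = 3
depth(f(v, v, w)) = 1 + max(0, 0, 0) = 1
depth(g(f(v, v, w))) = 1 + depth(f(v, v, w)) = 1 + 1 = 2
depth(g(g(f(v, v, w)))) = 1 + depth(g(f(v, v, w))) = 1 + 2 = 3
depth(g(u)) = 1 + depth(u) = 1 + 0 = 1
depth(g(g(u))) = 1 + depth(g(u)) = 1 + 1 = 2
depth(f(f(g(f(v, w, w)), u, f(w, w, v)), g(g(f(v, v, w))), g(g(u)))) = 1 + max(3, 3, 2) = 4
depth(f(u, u, v)) = 1 + max(0, 0, 0) = 1
depth(f(u, w, u)) = 1 + max(0, 0, 0) = 1
depth(g(w)) = 1 + depth(w) = 1 + 0 = 1
depth(f(f(u, w, u), w, g(w))) = 1 + max(1, 0, 1) = 2
depth(f(w, v, u)) = 1 + max(0, 0, 0) = 1
depth(f(w, v, w)) = 1 + max(0, 0, 0) = 1
depth(f(f(f(u, w, u), w, g(w)), f(w, v, u), f(w, v, w))) = 1 + max(2, 1, 1) = 3
depth(f(u, v, u)) = 1 + max(0, 0, 0) = 1
depth(f(w, u, f(u, v, u))) = 1 + max(0, 0, 1) = 2
depth(g(f(w, u, f(u, v, u)))) = 1 + depth(f(w, u, f(u, v, u))) = 1 + 2 = 3
depth(f(f(u, u, v), f(f(f(u, w, u), w, g(w)), f(w, v, u), f(w, v, w)), g(f(w, u, f(u, v, u))))) = 1 + max(1, 3, 3) = 4
depth(g(v)) = 1 + depth(v) = 1 + 0 = 1
depth(f(w, g(v), g(w))) = 1 + max(0, 1, 1) = 2
depth(f(f(f(g(f(v, w, w)), u, f(w, w, v)), g(g(f(v, v, w))), g(g(u))), f(f(u, u, v), f(f(f(u, w, u), w, g(w)), f(w, v, u), f(w, v, w)), g(f(w, u, f(u, v, u)))), f(w, g(v), g(w)))) = 1 + max(4, 4, 2) = 5
depth(f(w, u, u)) = 1 + max(0, 0, 0) = 1
depth(f(v, v, f(w, u, u))) = 1 + max(0, 0, 1) = 2
depth(f(u, w, w)) = 1 + max(0, 0, 0) = 1
depth(f(f(u, w, w), g(w), v)) = 1 + max(1, 1, 0) = 2
depth(g(f(f(u, w, w), g(w), v))) = 1 + depth(f(f(u, w, w), g(w), v)) = 1 + 2 = 3
depth(f(f(f(f(g(f(v, w, w)), u, f(w, w, v)), g(g(f(v, v, w))), g(g(u))), f(f(u, u, v), f(f(f(u, w, u), w, g(w)), f(w, v, u), f(w, v, w)), g(f(w, u, f(u, v, u)))), f(w, g(v), g(w))), f(v, v, f(w, u, u)), g(f(f(u, w, w), g(w), v)))) = 1 + max(5, 2, 3) = 6
depth(f(u, v, w)) = 1 + max(0, 0, 0) = 1
depth(f(u, g(w), f(u, u, v))) = 1 + max(0, 1, 1) = 2
depth(g(f(w, u, u))) = 1 + depth(f(w, u, u)) = 1 + 1 = 2
depth(f(f(u, g(w), f(u, u, v)), w, g(f(w, u, u)))) = 1 + max(2, 0, 2) = 3
depth(g(f(f(u, g(w), f(u, u, v)), w, g(f(w, u, u))))) = 1 + depth(f(f(u, g(w), f(u, u, v)), w, g(f(w, u, u)))) = 1 + 3 = 4
depth(f(f(u, v, w), v, g(f(f(u, g(w), f(u, u, v)), w, g(f(w, u, u)))))) = 1 + max(1, 0, 4) = 5
depth(g(f(f(u, v, w), v, g(f(f(u, g(w), f(u, u, v)), w, g(f(w, u, u))))))) = 1 + depth(f(f(u, v, w), v, g(f(f(u, g(w), f(u, u, v)), w, g(f(w, u, u)))))) = 1 + 5 = 6
depth(f(f(f(f(f(g(f(v, w, w)), u, f(w, w, v)), g(g(f(v, v, w))), g(g(u))), f(f(u, u, v), f(f(f(u, w, u), w, g(w)), f(w, v, u), f(w, v, w)), g(f(w, u, f(u, v, u)))), f(w, g(v), g(w))), f(v, v, f(w, u, u)), g(f(f(u, w, w), g(w), v))), v, g(f(f(u, v, w), v, g(f(f(u, g(w), f(u, u, v)), w, g(f(w, u, u)))))))) = 1 + max(6, 0, 6) = 7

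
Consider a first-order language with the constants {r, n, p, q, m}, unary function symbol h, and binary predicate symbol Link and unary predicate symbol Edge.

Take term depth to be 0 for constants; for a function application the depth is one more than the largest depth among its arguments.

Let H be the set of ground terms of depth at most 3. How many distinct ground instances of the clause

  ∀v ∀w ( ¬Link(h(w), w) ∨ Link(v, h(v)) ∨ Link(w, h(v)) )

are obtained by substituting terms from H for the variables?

Ground terms of depth ≤ 3:
  Count level by level. With function symbols h/1, the terms of depth ≤ k are the 5 constants together with each function applied to depth-≤(k−1) tuples, so N_k = 5 + N_{k-1}.
  N_0 = 5
  N_1 = 5 + 5 = 10
  N_2 = 5 + 10 = 15
  N_3 = 5 + 15 = 20
So there are 20 ground terms available for substitution.
Each of v, w ranges independently over the available ground terms, and distinct assignments produce distinct instances.
Number of ground instances = 20^2 = 400.

400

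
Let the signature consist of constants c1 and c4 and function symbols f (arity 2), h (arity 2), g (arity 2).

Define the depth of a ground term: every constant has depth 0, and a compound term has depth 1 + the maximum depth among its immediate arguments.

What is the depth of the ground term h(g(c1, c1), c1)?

2

depth(g(c1, c1)) = 1 + max(0, 0) = 1
depth(h(g(c1, c1), c1)) = 1 + max(1, 0) = 2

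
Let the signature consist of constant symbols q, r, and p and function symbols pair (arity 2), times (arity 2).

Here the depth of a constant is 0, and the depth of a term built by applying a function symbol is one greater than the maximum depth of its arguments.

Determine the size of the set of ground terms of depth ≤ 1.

Let N_k = |{terms of depth ≤ k}|. Then N_0 = 3 and N_k = 3 + N_{k-1}^2 + N_{k-1}^2 for k ≥ 1 (one summand per function symbol, arity giving the exponent).
N_0 = 3
N_1 = 3 + 3^2 + 3^2 = 21

21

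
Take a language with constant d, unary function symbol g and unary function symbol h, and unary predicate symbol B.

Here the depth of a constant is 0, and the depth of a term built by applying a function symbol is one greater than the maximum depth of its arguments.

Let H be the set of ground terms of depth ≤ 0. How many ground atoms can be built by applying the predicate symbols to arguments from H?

First count ground terms of depth ≤ 0.
Let N_k = |{terms of depth ≤ k}|. Then N_0 = 1 and N_k = 1 + N_{k-1} + N_{k-1} for k ≥ 1 (one summand per function symbol, arity giving the exponent).
N_0 = 1
So |H| = 1.
A ground atom is a predicate applied to a tuple of terms from H, so the count is the sum over predicates of |H|^arity:
  B: 1
Total ground atoms: 1.

1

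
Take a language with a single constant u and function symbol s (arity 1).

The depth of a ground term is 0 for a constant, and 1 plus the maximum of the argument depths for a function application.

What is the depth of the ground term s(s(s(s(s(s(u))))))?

depth(s(u)) = 1 + depth(u) = 1 + 0 = 1
depth(s(s(u))) = 1 + depth(s(u)) = 1 + 1 = 2
depth(s(s(s(u)))) = 1 + depth(s(s(u))) = 1 + 2 = 3
depth(s(s(s(s(u))))) = 1 + depth(s(s(s(u)))) = 1 + 3 = 4
depth(s(s(s(s(s(u)))))) = 1 + depth(s(s(s(s(u))))) = 1 + 4 = 5
depth(s(s(s(s(s(s(u))))))) = 1 + depth(s(s(s(s(s(u)))))) = 1 + 5 = 6

6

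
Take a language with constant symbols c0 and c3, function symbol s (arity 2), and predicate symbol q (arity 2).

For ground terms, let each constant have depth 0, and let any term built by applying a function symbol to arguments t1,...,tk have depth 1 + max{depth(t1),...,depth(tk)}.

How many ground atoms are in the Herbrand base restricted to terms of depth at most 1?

36

First count ground terms of depth ≤ 1.
Let N_k = |{terms of depth ≤ k}|. Then N_0 = 2 and N_k = 2 + N_{k-1}^2 for k ≥ 1 (one summand per function symbol, arity giving the exponent).
N_0 = 2
N_1 = 2 + 2^2 = 6
So |H| = 6.
Ground atoms are formed by filling each argument slot of a predicate with a term from H, so an r-ary predicate gives |H|^r atoms:
  q: 6^2 = 36
Total ground atoms: 36.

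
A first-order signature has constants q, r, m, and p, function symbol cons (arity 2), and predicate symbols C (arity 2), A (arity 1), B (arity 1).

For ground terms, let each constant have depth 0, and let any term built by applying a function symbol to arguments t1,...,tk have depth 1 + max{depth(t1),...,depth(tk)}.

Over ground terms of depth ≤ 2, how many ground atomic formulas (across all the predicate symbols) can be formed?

164024

First count ground terms of depth ≤ 2.
If N_k denotes the number of depth-≤k ground terms, the 4 constants give N_0 = 4, and each function symbol of arity r contributes N_{k-1}^r new terms at level k: N_k = 4 + N_{k-1}^2.
N_0 = 4
N_1 = 4 + 4^2 = 20
N_2 = 4 + 20^2 = 404
So |H| = 404.
Each predicate of arity r yields |H|^r ground atoms (one per choice of an r-tuple from H):
  C: 404^2 = 163216;  A: 404;  B: 404
Total ground atoms: 163216 + 404 + 404 = 164024.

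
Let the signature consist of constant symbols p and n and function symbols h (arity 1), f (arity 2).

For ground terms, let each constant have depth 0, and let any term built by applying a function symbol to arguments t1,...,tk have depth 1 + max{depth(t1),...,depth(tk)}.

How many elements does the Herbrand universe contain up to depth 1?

If N_k denotes the number of depth-≤k ground terms, the 2 constants give N_0 = 2, and each function symbol of arity r contributes N_{k-1}^r new terms at level k: N_k = 2 + N_{k-1} + N_{k-1}^2.
N_0 = 2
N_1 = 2 + 2 + 2^2 = 8
Explicitly: p, n, h(p), h(n), f(p, p), f(p, n), f(n, p), f(n, n).

8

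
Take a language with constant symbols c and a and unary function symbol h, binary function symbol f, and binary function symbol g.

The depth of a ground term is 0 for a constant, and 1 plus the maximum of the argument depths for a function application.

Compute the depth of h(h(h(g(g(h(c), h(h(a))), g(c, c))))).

depth(h(c)) = 1 + depth(c) = 1 + 0 = 1
depth(h(a)) = 1 + depth(a) = 1 + 0 = 1
depth(h(h(a))) = 1 + depth(h(a)) = 1 + 1 = 2
depth(g(h(c), h(h(a)))) = 1 + max(1, 2) = 3
depth(g(c, c)) = 1 + max(0, 0) = 1
depth(g(g(h(c), h(h(a))), g(c, c))) = 1 + max(3, 1) = 4
depth(h(g(g(h(c), h(h(a))), g(c, c)))) = 1 + depth(g(g(h(c), h(h(a))), g(c, c))) = 1 + 4 = 5
depth(h(h(g(g(h(c), h(h(a))), g(c, c))))) = 1 + depth(h(g(g(h(c), h(h(a))), g(c, c)))) = 1 + 5 = 6
depth(h(h(h(g(g(h(c), h(h(a))), g(c, c)))))) = 1 + depth(h(h(g(g(h(c), h(h(a))), g(c, c))))) = 1 + 6 = 7

7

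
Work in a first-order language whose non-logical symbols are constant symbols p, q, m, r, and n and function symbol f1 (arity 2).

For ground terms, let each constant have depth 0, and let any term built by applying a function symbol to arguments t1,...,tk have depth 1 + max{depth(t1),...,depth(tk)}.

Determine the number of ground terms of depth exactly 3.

818125

Let N_k count ground terms of depth at most k. Each non-constant term of depth ≤ k is some function symbol applied to depth-≤(k−1) arguments, giving N_k = 5 + N_{k-1}^2.
N_0 = 5
N_1 = 5 + 5^2 = 30
N_2 = 5 + 30^2 = 905
N_3 = 5 + 905^2 = 819030
Terms of depth exactly 3: N_3 − N_2 = 819030 − 905 = 818125.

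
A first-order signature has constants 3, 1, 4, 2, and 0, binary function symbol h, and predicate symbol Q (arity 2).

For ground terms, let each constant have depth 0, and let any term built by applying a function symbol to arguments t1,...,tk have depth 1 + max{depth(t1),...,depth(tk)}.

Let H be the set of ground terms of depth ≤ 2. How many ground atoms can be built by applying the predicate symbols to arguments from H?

819025

First count ground terms of depth ≤ 2.
Count level by level. With function symbols h/2, the terms of depth ≤ k are the 5 constants together with each function applied to depth-≤(k−1) tuples, so N_k = 5 + N_{k-1}^2.
N_0 = 5
N_1 = 5 + 5^2 = 30
N_2 = 5 + 30^2 = 905
So |H| = 905.
Each predicate of arity r yields |H|^r ground atoms (one per choice of an r-tuple from H):
  Q: 905^2 = 819025
Total ground atoms: 819025.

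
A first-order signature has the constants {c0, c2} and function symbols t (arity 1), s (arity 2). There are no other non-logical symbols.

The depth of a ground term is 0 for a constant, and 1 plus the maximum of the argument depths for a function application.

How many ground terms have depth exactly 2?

Let N_k = |{terms of depth ≤ k}|. Then N_0 = 2 and N_k = 2 + N_{k-1} + N_{k-1}^2 for k ≥ 1 (one summand per function symbol, arity giving the exponent).
N_0 = 2
N_1 = 2 + 2 + 2^2 = 8
N_2 = 2 + 8 + 8^2 = 74
Terms of depth exactly 2: N_2 − N_1 = 74 − 8 = 66.

66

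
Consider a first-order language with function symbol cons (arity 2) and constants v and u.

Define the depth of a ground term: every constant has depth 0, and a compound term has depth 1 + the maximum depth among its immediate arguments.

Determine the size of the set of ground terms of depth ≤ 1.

Let N_k = |{terms of depth ≤ k}|. Then N_0 = 2 and N_k = 2 + N_{k-1}^2 for k ≥ 1 (one summand per function symbol, arity giving the exponent).
N_0 = 2
N_1 = 2 + 2^2 = 6
Explicitly: v, u, cons(v, v), cons(v, u), cons(u, v), cons(u, u).

6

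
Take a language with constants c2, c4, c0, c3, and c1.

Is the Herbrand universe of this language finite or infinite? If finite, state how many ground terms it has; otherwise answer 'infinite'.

There are no function symbols, so every ground term is one of the 5 constants.
The Herbrand universe is {c2, c4, c0, c3, c1}, which is finite with 5 elements.

5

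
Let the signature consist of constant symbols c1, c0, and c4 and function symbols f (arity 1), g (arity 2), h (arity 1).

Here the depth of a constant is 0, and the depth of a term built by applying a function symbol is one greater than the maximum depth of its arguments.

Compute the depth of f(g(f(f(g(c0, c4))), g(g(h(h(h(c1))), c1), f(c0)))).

7

depth(g(c0, c4)) = 1 + max(0, 0) = 1
depth(f(g(c0, c4))) = 1 + depth(g(c0, c4)) = 1 + 1 = 2
depth(f(f(g(c0, c4)))) = 1 + depth(f(g(c0, c4))) = 1 + 2 = 3
depth(h(c1)) = 1 + depth(c1) = 1 + 0 = 1
depth(h(h(c1))) = 1 + depth(h(c1)) = 1 + 1 = 2
depth(h(h(h(c1)))) = 1 + depth(h(h(c1))) = 1 + 2 = 3
depth(g(h(h(h(c1))), c1)) = 1 + max(3, 0) = 4
depth(f(c0)) = 1 + depth(c0) = 1 + 0 = 1
depth(g(g(h(h(h(c1))), c1), f(c0))) = 1 + max(4, 1) = 5
depth(g(f(f(g(c0, c4))), g(g(h(h(h(c1))), c1), f(c0)))) = 1 + max(3, 5) = 6
depth(f(g(f(f(g(c0, c4))), g(g(h(h(h(c1))), c1), f(c0))))) = 1 + depth(g(f(f(g(c0, c4))), g(g(h(h(h(c1))), c1), f(c0)))) = 1 + 6 = 7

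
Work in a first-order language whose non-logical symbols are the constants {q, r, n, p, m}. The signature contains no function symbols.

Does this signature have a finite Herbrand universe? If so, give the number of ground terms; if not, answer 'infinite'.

There are no function symbols, so every ground term is one of the 5 constants.
The Herbrand universe is {q, r, n, p, m}, which is finite with 5 elements.

5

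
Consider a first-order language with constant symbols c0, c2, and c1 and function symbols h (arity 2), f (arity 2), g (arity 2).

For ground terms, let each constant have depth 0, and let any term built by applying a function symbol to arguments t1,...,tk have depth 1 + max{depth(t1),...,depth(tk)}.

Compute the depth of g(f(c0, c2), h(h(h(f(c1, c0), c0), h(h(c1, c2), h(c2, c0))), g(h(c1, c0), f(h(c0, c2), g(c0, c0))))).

5

depth(f(c0, c2)) = 1 + max(0, 0) = 1
depth(f(c1, c0)) = 1 + max(0, 0) = 1
depth(h(f(c1, c0), c0)) = 1 + max(1, 0) = 2
depth(h(c1, c2)) = 1 + max(0, 0) = 1
depth(h(c2, c0)) = 1 + max(0, 0) = 1
depth(h(h(c1, c2), h(c2, c0))) = 1 + max(1, 1) = 2
depth(h(h(f(c1, c0), c0), h(h(c1, c2), h(c2, c0)))) = 1 + max(2, 2) = 3
depth(h(c1, c0)) = 1 + max(0, 0) = 1
depth(h(c0, c2)) = 1 + max(0, 0) = 1
depth(g(c0, c0)) = 1 + max(0, 0) = 1
depth(f(h(c0, c2), g(c0, c0))) = 1 + max(1, 1) = 2
depth(g(h(c1, c0), f(h(c0, c2), g(c0, c0)))) = 1 + max(1, 2) = 3
depth(h(h(h(f(c1, c0), c0), h(h(c1, c2), h(c2, c0))), g(h(c1, c0), f(h(c0, c2), g(c0, c0))))) = 1 + max(3, 3) = 4
depth(g(f(c0, c2), h(h(h(f(c1, c0), c0), h(h(c1, c2), h(c2, c0))), g(h(c1, c0), f(h(c0, c2), g(c0, c0)))))) = 1 + max(1, 4) = 5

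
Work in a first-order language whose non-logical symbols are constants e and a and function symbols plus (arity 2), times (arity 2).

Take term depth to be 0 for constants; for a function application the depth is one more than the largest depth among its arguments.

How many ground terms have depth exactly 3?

Write N_k for the number of ground terms of depth ≤ k. A term of depth ≤ k is either a constant or a function symbol applied to arguments of depth ≤ k−1, so N_k = 2 + N_{k-1}^2 + N_{k-1}^2.
N_0 = 2
N_1 = 2 + 2^2 + 2^2 = 10
N_2 = 2 + 10^2 + 10^2 = 202
N_3 = 2 + 202^2 + 202^2 = 81610
Terms of depth exactly 3: N_3 − N_2 = 81610 − 202 = 81408.

81408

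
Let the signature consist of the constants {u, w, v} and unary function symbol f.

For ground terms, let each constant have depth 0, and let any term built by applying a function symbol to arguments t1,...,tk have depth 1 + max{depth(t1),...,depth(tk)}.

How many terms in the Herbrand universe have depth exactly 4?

If N_k denotes the number of depth-≤k ground terms, the 3 constants give N_0 = 3, and each function symbol of arity r contributes N_{k-1}^r new terms at level k: N_k = 3 + N_{k-1}.
N_0 = 3
N_1 = 3 + 3 = 6
N_2 = 3 + 6 = 9
N_3 = 3 + 9 = 12
N_4 = 3 + 12 = 15
Terms of depth exactly 4: N_4 − N_3 = 15 − 12 = 3.

3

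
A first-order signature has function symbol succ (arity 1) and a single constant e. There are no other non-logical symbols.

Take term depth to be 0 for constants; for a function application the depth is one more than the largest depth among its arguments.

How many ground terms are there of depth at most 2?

Write N_k for the number of ground terms of depth ≤ k. A term of depth ≤ k is either a constant or a function symbol applied to arguments of depth ≤ k−1, so N_k = 1 + N_{k-1}.
N_0 = 1
N_1 = 1 + 1 = 2
N_2 = 1 + 2 = 3

3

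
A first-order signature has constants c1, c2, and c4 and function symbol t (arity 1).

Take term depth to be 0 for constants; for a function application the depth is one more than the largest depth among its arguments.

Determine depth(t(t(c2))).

depth(t(c2)) = 1 + depth(c2) = 1 + 0 = 1
depth(t(t(c2))) = 1 + depth(t(c2)) = 1 + 1 = 2

2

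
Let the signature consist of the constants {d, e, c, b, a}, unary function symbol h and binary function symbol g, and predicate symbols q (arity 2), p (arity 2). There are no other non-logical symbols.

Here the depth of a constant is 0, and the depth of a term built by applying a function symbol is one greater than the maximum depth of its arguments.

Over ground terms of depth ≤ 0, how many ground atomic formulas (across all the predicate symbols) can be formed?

First count ground terms of depth ≤ 0.
Let N_k = |{terms of depth ≤ k}|. Then N_0 = 5 and N_k = 5 + N_{k-1} + N_{k-1}^2 for k ≥ 1 (one summand per function symbol, arity giving the exponent).
N_0 = 5
Explicitly: d, e, c, b, a.
So |H| = 5.
Ground atoms are formed by filling each argument slot of a predicate with a term from H, so an r-ary predicate gives |H|^r atoms:
  q: 5^2 = 25;  p: 5^2 = 25
Total ground atoms: 25 + 25 = 50.

50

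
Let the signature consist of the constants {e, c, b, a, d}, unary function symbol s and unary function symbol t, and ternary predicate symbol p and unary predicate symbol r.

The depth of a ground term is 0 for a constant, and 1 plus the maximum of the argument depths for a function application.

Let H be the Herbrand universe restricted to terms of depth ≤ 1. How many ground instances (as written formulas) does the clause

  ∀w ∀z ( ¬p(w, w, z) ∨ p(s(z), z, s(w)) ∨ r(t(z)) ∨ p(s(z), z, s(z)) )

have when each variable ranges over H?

Ground terms of depth ≤ 1:
  Let N_k count ground terms of depth at most k. Each non-constant term of depth ≤ k is some function symbol applied to depth-≤(k−1) arguments, giving N_k = 5 + N_{k-1} + N_{k-1}.
  N_0 = 5
  N_1 = 5 + 5 + 5 = 15
So there are 15 ground terms available for substitution.
Each of w, z ranges independently over the available ground terms, and distinct assignments produce distinct instances.
Number of ground instances = 15^2 = 225.

225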